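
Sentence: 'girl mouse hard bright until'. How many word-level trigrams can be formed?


Word trigrams from [5] words:
  Trigram 1: (girl mouse hard)
  Trigram 2: (mouse hard bright)
  Trigram 3: (hard bright until)
Total word trigrams: 5 - 2 = 3

3


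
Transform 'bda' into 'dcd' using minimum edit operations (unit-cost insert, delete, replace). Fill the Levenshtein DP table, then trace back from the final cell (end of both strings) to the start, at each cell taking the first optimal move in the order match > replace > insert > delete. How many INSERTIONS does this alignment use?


Edit distance = 3. Backtracking from cell (3, 3) with preference match > replace > insert > delete,
then listing the resulting alignment 'bda' -> 'dcd' left to right:
  Step 1: replace b->d
  Step 2: replace d->c
  Step 3: replace a->d
Total insertions: 0

0


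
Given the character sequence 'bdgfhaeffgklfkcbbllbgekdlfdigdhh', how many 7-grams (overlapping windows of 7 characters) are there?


String 'bdgfhaeffgklfkcbbllbgekdlfdigdhh' has length L = 32.
Number of overlapping n-grams = L - n + 1
Substituting: 32 - 7 + 1 = 26

26


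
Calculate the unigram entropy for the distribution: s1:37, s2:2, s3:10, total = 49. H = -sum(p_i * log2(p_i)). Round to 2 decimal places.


Computing entropy H = -sum(p_i * log2(p_i)):
  s1: p = 37/49 = 0.7551, -p*log2(p) = 0.3060
  s2: p = 2/49 = 0.0408, -p*log2(p) = 0.1884
  s3: p = 10/49 = 0.2041, -p*log2(p) = 0.4679
H = sum of terms = 0.9623
Rounded to 2 decimals: 0.96

0.96


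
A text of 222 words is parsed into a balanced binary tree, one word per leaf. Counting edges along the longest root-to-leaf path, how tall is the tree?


In a balanced binary tree with n leaves the deepest leaf is ceil(log2(n)) edges below the root.
log2(222) = 7.7944
ceil(7.7944) = 8
height (edges) = 8

8


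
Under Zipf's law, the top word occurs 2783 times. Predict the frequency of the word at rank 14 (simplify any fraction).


Zipf's law: freq(rank) = f1 / rank
f1 = 2783, rank = 14
freq = 2783 / 14
GCD(2783, 14) = 1
Simplified: 2783/14

2783/14


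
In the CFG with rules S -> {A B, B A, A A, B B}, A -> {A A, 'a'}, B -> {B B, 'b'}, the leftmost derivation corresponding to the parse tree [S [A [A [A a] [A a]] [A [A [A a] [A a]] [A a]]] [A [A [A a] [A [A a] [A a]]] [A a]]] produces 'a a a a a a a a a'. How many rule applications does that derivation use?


Every bracketed nonterminal node [X ...] in the tree is produced by exactly one rule application.
Reading the tree off as a leftmost derivation:
  Step 1: S  =>  A A   (applied S -> A A)
  Step 2: A A  =>  A A A   (applied A -> A A)
  Step 3: A A A  =>  A A A A   (applied A -> A A)
  Step 4: A A A A  =>  a A A A   (applied A -> a)
  Step 5: a A A A  =>  a a A A   (applied A -> a)
  Step 6: a a A A  =>  a a A A A   (applied A -> A A)
  Step 7: a a A A A  =>  a a A A A A   (applied A -> A A)
  Step 8: a a A A A A  =>  a a a A A A   (applied A -> a)
  Step 9: a a a A A A  =>  a a a a A A   (applied A -> a)
  Step 10: a a a a A A  =>  a a a a a A   (applied A -> a)
  Step 11: a a a a a A  =>  a a a a a A A   (applied A -> A A)
  Step 12: a a a a a A A  =>  a a a a a A A A   (applied A -> A A)
  Step 13: a a a a a A A A  =>  a a a a a a A A   (applied A -> a)
  Step 14: a a a a a a A A  =>  a a a a a a A A A   (applied A -> A A)
  Step 15: a a a a a a A A A  =>  a a a a a a a A A   (applied A -> a)
  Step 16: a a a a a a a A A  =>  a a a a a a a a A   (applied A -> a)
  Step 17: a a a a a a a a A  =>  a a a a a a a a a   (applied A -> a)
Final yield: a a a a a a a a a
Total rewrite steps: 17

17


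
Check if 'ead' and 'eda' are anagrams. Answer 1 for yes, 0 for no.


Sort characters of 'ead': 'ade'
Sort characters of 'eda': 'ade'
Sorted forms match -> they ARE anagrams
Result: 1

1


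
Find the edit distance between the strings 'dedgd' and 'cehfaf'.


Building DP table for s1='dedgd' (len 5) and s2='cehfaf' (len 6):
       c  e  h  f  a  f
    0  1  2  3  4  5  6
  d 1  1  2  3  4  5  6
  e 2  2  1  2  3  4  5
  d 3  3  2  2  3  4  5
  g 4  4  3  3  3  4  5
  d 5  5  4  4  4  4  5
Edit distance = dp[5][6] = 5

5


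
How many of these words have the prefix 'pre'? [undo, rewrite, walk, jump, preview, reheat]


Checking each word for prefix 'pre':
  'undo' -> no (count: 0)
  'rewrite' -> no (count: 0)
  'walk' -> no (count: 0)
  'jump' -> no (count: 0)
  'preview' -> YES, starts with 'pre' (count: 1)
  'reheat' -> no (count: 1)
Total with prefix 'pre': 1

1


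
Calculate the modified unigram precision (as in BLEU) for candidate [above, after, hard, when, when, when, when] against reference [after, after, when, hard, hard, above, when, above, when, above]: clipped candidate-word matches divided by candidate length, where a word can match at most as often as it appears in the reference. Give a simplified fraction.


Reference word counts: {'above': 3, 'after': 2, 'hard': 2, 'when': 3}
Checking each candidate word (with clipping):
  'above' -> in reference (ref count 3, used 1/3) -> match (matches: 1)
  'after' -> in reference (ref count 2, used 1/2) -> match (matches: 2)
  'hard' -> in reference (ref count 2, used 1/2) -> match (matches: 3)
  'when' -> in reference (ref count 3, used 1/3) -> match (matches: 4)
  'when' -> in reference (ref count 3, used 2/3) -> match (matches: 5)
  'when' -> in reference (ref count 3, used 3/3) -> match (matches: 6)
  'when' -> ref count 3 already used up (3/3) -> clipped, no match (matches: 6)
Clipped matches: 6, Candidate length: 7
Precision = 6/7

6/7


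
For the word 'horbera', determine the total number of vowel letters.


Scanning each character of 'horbera':
  Position 1: 'h' -> consonant (running count: 0)
  Position 2: 'o' -> vowel (running count: 1)
  Position 3: 'r' -> consonant (running count: 1)
  Position 4: 'b' -> consonant (running count: 1)
  Position 5: 'e' -> vowel (running count: 2)
  Position 6: 'r' -> consonant (running count: 2)
  Position 7: 'a' -> vowel (running count: 3)
Total vowels: 3

3


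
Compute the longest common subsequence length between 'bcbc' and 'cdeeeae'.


DP table for LCS of 'bcbc' and 'cdeeeae':
       c  d  e  e  e  a  e
    0  0  0  0  0  0  0  0
  b 0  0  0  0  0  0  0  0
  c 0  1  1  1  1  1  1  1
  b 0  1  1  1  1  1  1  1
  c 0  1  1  1  1  1  1  1
LCS: 'c'
LCS length = 1

1


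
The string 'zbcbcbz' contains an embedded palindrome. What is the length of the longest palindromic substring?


Scanning 'zbcbcbz' for palindromic substrings.
Substring at positions 0-6: 'zbcbcbz'.
Check: reverse('zbcbcbz') = 'zbcbcbz' -> palindrome confirmed.
No longer palindromic substring exists; longest length = 7

7


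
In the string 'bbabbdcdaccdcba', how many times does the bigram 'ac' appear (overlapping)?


Scanning 'bbabbdcdaccdcba' for bigram 'ac':
  Position 0: 'bb' -> no
  Position 1: 'ba' -> no
  Position 2: 'ab' -> no
  Position 3: 'bb' -> no
  Position 4: 'bd' -> no
  Position 5: 'dc' -> no
  Position 6: 'cd' -> no
  Position 7: 'da' -> no
  Position 8: 'ac' -> MATCH
  Position 9: 'cc' -> no
  Position 10: 'cd' -> no
  Position 11: 'dc' -> no
  Position 12: 'cb' -> no
  Position 13: 'ba' -> no
Total matches: 1

1


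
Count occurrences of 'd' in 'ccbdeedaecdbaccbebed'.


Scanning 'ccbdeedaecdbaccbebed' for 'd':
  Position 3: 'd' -> MATCH (count: 1)
  Position 6: 'd' -> MATCH (count: 2)
  Position 10: 'd' -> MATCH (count: 3)
  Position 19: 'd' -> MATCH (count: 4)
Total occurrences of 'd': 4

4


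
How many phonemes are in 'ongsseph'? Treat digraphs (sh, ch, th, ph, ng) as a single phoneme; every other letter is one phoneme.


Parsing 'ongsseph' greedily, digraphs first:
  'o' -> vowel phoneme (phonemes so far: 1)
  'ng' -> digraph (1 consonant phoneme) (phonemes so far: 2)
  's' -> consonant phoneme (phonemes so far: 3)
  's' -> consonant phoneme (phonemes so far: 4)
  'e' -> vowel phoneme (phonemes so far: 5)
  'ph' -> digraph (1 consonant phoneme) (phonemes so far: 6)
Total phonemes: 6

6


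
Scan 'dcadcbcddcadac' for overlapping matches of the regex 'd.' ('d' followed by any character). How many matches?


Pattern: d. means 'd' followed by any character.
Scanning 'dcadcbcddcadac' position-by-position:
  Pos 0: window 'dc' -> MATCH
  Pos 1: window 'ca' -> no
  Pos 2: window 'ad' -> no
  Pos 3: window 'dc' -> MATCH
  Pos 4: window 'cb' -> no
  Pos 5: window 'bc' -> no
  Pos 6: window 'cd' -> no
  Pos 7: window 'dd' -> MATCH
  Pos 8: window 'dc' -> MATCH
  Pos 9: window 'ca' -> no
  Pos 10: window 'ad' -> no
  Pos 11: window 'da' -> MATCH
  Pos 12: window 'ac' -> no
  Pos 13: window 'c' -> no
Total matches: 5

5


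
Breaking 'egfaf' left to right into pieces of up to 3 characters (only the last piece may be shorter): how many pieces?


'egfaf' has 5 characters.
Chunking with max size 3:
  Chunk 1: 'egf' (positions 0-2)
  Chunk 2: 'af' (positions 3-4)
Total chunks: ceil(5 / 3) = 2

2


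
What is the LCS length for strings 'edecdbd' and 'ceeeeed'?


DP table for LCS of 'edecdbd' and 'ceeeeed':
       c  e  e  e  e  e  d
    0  0  0  0  0  0  0  0
  e 0  0  1  1  1  1  1  1
  d 0  0  1  1  1  1  1  2
  e 0  0  1  2  2  2  2  2
  c 0  1  1  2  2  2  2  2
  d 0  1  1  2  2  2  2  3
  b 0  1  1  2  2  2  2  3
  d 0  1  1  2  2  2  2  3
LCS: 'eed'
LCS length = 3

3


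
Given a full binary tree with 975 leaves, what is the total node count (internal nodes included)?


Leaf nodes (terminals): 975
Internal nodes = n - 1 = 975 - 1 = 974
Total = leaves + internal = 975 + 974 = 1949

1949


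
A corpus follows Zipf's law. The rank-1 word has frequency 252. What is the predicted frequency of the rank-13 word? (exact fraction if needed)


Zipf's law: freq(rank) = f1 / rank
f1 = 252, rank = 13
freq = 252 / 13
GCD(252, 13) = 1
Simplified: 252/13

252/13


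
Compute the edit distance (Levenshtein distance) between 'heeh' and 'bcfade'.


Building DP table for s1='heeh' (len 4) and s2='bcfade' (len 6):
       b  c  f  a  d  e
    0  1  2  3  4  5  6
  h 1  1  2  3  4  5  6
  e 2  2  2  3  4  5  5
  e 3  3  3  3  4  5  5
  h 4  4  4  4  4  5  6
Edit distance = dp[4][6] = 6

6


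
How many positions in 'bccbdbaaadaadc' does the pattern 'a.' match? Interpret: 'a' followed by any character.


Pattern: a. means 'a' followed by any character.
Scanning 'bccbdbaaadaadc' position-by-position:
  Pos 0: window 'bc' -> no
  Pos 1: window 'cc' -> no
  Pos 2: window 'cb' -> no
  Pos 3: window 'bd' -> no
  Pos 4: window 'db' -> no
  Pos 5: window 'ba' -> no
  Pos 6: window 'aa' -> MATCH
  Pos 7: window 'aa' -> MATCH
  Pos 8: window 'ad' -> MATCH
  Pos 9: window 'da' -> no
  Pos 10: window 'aa' -> MATCH
  Pos 11: window 'ad' -> MATCH
  Pos 12: window 'dc' -> no
  Pos 13: window 'c' -> no
Total matches: 5

5


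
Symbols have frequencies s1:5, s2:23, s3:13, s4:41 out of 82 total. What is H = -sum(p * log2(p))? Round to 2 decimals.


Computing entropy H = -sum(p_i * log2(p_i)):
  s1: p = 5/82 = 0.0610, -p*log2(p) = 0.2461
  s2: p = 23/82 = 0.2805, -p*log2(p) = 0.5144
  s3: p = 13/82 = 0.1585, -p*log2(p) = 0.4212
  s4: p = 41/82 = 0.5000, -p*log2(p) = 0.5000
H = sum of terms = 1.6817
Rounded to 2 decimals: 1.68

1.68


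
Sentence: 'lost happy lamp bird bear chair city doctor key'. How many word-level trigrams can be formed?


Word trigrams from [9] words:
  Trigram 1: (lost happy lamp)
  Trigram 2: (happy lamp bird)
  Trigram 3: (lamp bird bear)
  Trigram 4: (bird bear chair)
  Trigram 5: (bear chair city)
  Trigram 6: (chair city doctor)
  Trigram 7: (city doctor key)
Total word trigrams: 9 - 2 = 7

7


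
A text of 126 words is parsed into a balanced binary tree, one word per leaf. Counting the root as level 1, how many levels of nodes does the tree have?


In a balanced binary tree with n leaves the deepest leaf is ceil(log2(n)) edges below the root,
so counting node levels inclusive of root and leaves gives ceil(log2(n)) + 1 levels.
log2(126) = 6.9773
ceil(6.9773) = 7
levels = 7 + 1 = 8

8


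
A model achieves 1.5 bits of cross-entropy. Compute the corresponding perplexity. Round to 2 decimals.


Perplexity formula: PP = 2^H
H = 1.5
PP = 2^1.5
Decompose: 2^1.5 = 2^1 * 2^0.5 = 2^1 * sqrt(2)
2^1 = 2, sqrt(2) ~ 1.4142136
PP ~ 2 * 1.4142136 = 2.8284272
Rounded to 2 decimals: 2.83

2.83


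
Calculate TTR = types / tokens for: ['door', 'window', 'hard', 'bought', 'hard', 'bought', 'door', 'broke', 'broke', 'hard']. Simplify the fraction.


Tokens: 10
Unique types: ('bought', 'broke', 'door', 'hard', 'window') = 5
TTR = 5/10
Simplify: divide both by 5 -> 1/2
TTR = 1/2

1/2


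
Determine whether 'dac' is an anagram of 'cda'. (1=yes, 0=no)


Sort characters of 'dac': 'acd'
Sort characters of 'cda': 'acd'
Sorted forms match -> they ARE anagrams
Result: 1

1


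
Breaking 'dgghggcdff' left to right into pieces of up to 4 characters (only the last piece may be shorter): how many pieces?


'dgghggcdff' has 10 characters.
Chunking with max size 4:
  Chunk 1: 'dggh' (positions 0-3)
  Chunk 2: 'ggcd' (positions 4-7)
  Chunk 3: 'ff' (positions 8-9)
Total chunks: ceil(10 / 4) = 3

3


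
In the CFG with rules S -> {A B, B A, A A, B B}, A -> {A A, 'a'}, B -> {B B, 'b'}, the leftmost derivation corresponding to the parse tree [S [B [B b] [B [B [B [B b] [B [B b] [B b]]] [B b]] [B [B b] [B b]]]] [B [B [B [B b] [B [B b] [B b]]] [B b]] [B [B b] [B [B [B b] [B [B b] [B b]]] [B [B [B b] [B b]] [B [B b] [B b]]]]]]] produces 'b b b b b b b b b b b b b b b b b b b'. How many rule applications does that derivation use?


Every bracketed nonterminal node [X ...] in the tree is produced by exactly one rule application.
Reading the tree off as a leftmost derivation:
  Step 1: S  =>  B B   (applied S -> B B)
  Step 2: B B  =>  B B B   (applied B -> B B)
  Step 3: B B B  =>  b B B   (applied B -> b)
  Step 4: b B B  =>  b B B B   (applied B -> B B)
  Step 5: b B B B  =>  b B B B B   (applied B -> B B)
  Step 6: b B B B B  =>  b B B B B B   (applied B -> B B)
  Step 7: b B B B B B  =>  b b B B B B   (applied B -> b)
  Step 8: b b B B B B  =>  b b B B B B B   (applied B -> B B)
  Step 9: b b B B B B B  =>  b b b B B B B   (applied B -> b)
  Step 10: b b b B B B B  =>  b b b b B B B   (applied B -> b)
  Step 11: b b b b B B B  =>  b b b b b B B   (applied B -> b)
  Step 12: b b b b b B B  =>  b b b b b B B B   (applied B -> B B)
  Step 13: b b b b b B B B  =>  b b b b b b B B   (applied B -> b)
  Step 14: b b b b b b B B  =>  b b b b b b b B   (applied B -> b)
  Step 15: b b b b b b b B  =>  b b b b b b b B B   (applied B -> B B)
  Step 16: b b b b b b b B B  =>  b b b b b b b B B B   (applied B -> B B)
  Step 17: b b b b b b b B B B  =>  b b b b b b b B B B B   (applied B -> B B)
  Step 18: b b b b b b b B B B B  =>  b b b b b b b b B B B   (applied B -> b)
  Step 19: b b b b b b b b B B B  =>  b b b b b b b b B B B B   (applied B -> B B)
  Step 20: b b b b b b b b B B B B  =>  b b b b b b b b b B B B   (applied B -> b)
  Step 21: b b b b b b b b b B B B  =>  b b b b b b b b b b B B   (applied B -> b)
  Step 22: b b b b b b b b b b B B  =>  b b b b b b b b b b b B   (applied B -> b)
  Step 23: b b b b b b b b b b b B  =>  b b b b b b b b b b b B B   (applied B -> B B)
  Step 24: b b b b b b b b b b b B B  =>  b b b b b b b b b b b b B   (applied B -> b)
  Step 25: b b b b b b b b b b b b B  =>  b b b b b b b b b b b b B B   (applied B -> B B)
  Step 26: b b b b b b b b b b b b B B  =>  b b b b b b b b b b b b B B B   (applied B -> B B)
  Step 27: b b b b b b b b b b b b B B B  =>  b b b b b b b b b b b b b B B   (applied B -> b)
  Step 28: b b b b b b b b b b b b b B B  =>  b b b b b b b b b b b b b B B B   (applied B -> B B)
  Step 29: b b b b b b b b b b b b b B B B  =>  b b b b b b b b b b b b b b B B   (applied B -> b)
  Step 30: b b b b b b b b b b b b b b B B  =>  b b b b b b b b b b b b b b b B   (applied B -> b)
  Step 31: b b b b b b b b b b b b b b b B  =>  b b b b b b b b b b b b b b b B B   (applied B -> B B)
  Step 32: b b b b b b b b b b b b b b b B B  =>  b b b b b b b b b b b b b b b B B B   (applied B -> B B)
  Step 33: b b b b b b b b b b b b b b b B B B  =>  b b b b b b b b b b b b b b b b B B   (applied B -> b)
  Step 34: b b b b b b b b b b b b b b b b B B  =>  b b b b b b b b b b b b b b b b b B   (applied B -> b)
  Step 35: b b b b b b b b b b b b b b b b b B  =>  b b b b b b b b b b b b b b b b b B B   (applied B -> B B)
  Step 36: b b b b b b b b b b b b b b b b b B B  =>  b b b b b b b b b b b b b b b b b b B   (applied B -> b)
  Step 37: b b b b b b b b b b b b b b b b b b B  =>  b b b b b b b b b b b b b b b b b b b   (applied B -> b)
Final yield: b b b b b b b b b b b b b b b b b b b
Total rewrite steps: 37

37


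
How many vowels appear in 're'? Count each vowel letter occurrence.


Scanning each character of 're':
  Position 1: 'r' -> consonant (running count: 0)
  Position 2: 'e' -> vowel (running count: 1)
Total vowels: 1

1


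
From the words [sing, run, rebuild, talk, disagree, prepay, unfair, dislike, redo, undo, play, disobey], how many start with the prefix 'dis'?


Checking each word for prefix 'dis':
  'sing' -> no (count: 0)
  'run' -> no (count: 0)
  'rebuild' -> no (count: 0)
  'talk' -> no (count: 0)
  'disagree' -> YES, starts with 'dis' (count: 1)
  'prepay' -> no (count: 1)
  'unfair' -> no (count: 1)
  'dislike' -> YES, starts with 'dis' (count: 2)
  'redo' -> no (count: 2)
  'undo' -> no (count: 2)
  'play' -> no (count: 2)
  'disobey' -> YES, starts with 'dis' (count: 3)
Total with prefix 'dis': 3

3


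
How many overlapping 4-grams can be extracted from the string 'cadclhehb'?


String 'cadclhehb' has length L = 9.
Number of overlapping n-grams = L - n + 1
Substituting: 9 - 4 + 1 = 6

6


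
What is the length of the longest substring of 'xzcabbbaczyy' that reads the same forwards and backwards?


Scanning 'xzcabbbaczyy' for palindromic substrings.
Substring at positions 1-9: 'zcabbbacz'.
Check: reverse('zcabbbacz') = 'zcabbbacz' -> palindrome confirmed.
Neighbouring characters ('x' / 'y') break symmetry, so it cannot extend further.
No longer palindromic substring exists; longest length = 9

9


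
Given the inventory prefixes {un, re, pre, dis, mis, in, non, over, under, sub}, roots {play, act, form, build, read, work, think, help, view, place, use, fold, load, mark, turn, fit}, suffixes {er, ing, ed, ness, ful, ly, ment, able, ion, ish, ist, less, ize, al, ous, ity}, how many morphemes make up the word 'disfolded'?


Segmenting 'disfolded' against the inventory:
  'dis' -> prefix (morpheme 1)
  'fold' -> root (morpheme 2)
  'ed' -> suffix (morpheme 3)
Total morphemes: 3

3


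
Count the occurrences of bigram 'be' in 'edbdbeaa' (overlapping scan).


Scanning 'edbdbeaa' for bigram 'be':
  Position 0: 'ed' -> no
  Position 1: 'db' -> no
  Position 2: 'bd' -> no
  Position 3: 'db' -> no
  Position 4: 'be' -> MATCH
  Position 5: 'ea' -> no
  Position 6: 'aa' -> no
Total matches: 1

1


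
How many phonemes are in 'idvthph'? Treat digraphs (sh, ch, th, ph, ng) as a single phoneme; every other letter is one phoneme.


Parsing 'idvthph' greedily, digraphs first:
  'i' -> vowel phoneme (phonemes so far: 1)
  'd' -> consonant phoneme (phonemes so far: 2)
  'v' -> consonant phoneme (phonemes so far: 3)
  'th' -> digraph (1 consonant phoneme) (phonemes so far: 4)
  'ph' -> digraph (1 consonant phoneme) (phonemes so far: 5)
Total phonemes: 5

5


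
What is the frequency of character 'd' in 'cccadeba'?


Scanning 'cccadeba' for 'd':
  Position 4: 'd' -> MATCH (count: 1)
Total occurrences of 'd': 1

1


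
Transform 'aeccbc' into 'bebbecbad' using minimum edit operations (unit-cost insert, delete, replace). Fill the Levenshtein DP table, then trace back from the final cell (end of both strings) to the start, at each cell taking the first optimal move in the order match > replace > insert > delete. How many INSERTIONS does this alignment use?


Edit distance = 6. Backtracking from cell (6, 9) with preference match > replace > insert > delete,
then listing the resulting alignment 'aeccbc' -> 'bebbecbad' left to right:
  Step 1: replace a->b
  Step 2: keep 'e'
  Step 3: insert 'b' [insertion #1]
  Step 4: insert 'b' [insertion #2]
  Step 5: replace c->e
  Step 6: keep 'c'
  Step 7: keep 'b'
  Step 8: insert 'a' [insertion #3]
  Step 9: replace c->d
Total insertions: 3

3


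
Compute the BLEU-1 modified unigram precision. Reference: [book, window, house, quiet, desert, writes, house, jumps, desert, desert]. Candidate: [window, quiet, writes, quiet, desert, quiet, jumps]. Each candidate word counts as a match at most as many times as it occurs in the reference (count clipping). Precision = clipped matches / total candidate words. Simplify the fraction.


Reference word counts: {'book': 1, 'desert': 3, 'house': 2, 'jumps': 1, 'quiet': 1, 'window': 1, 'writes': 1}
Checking each candidate word (with clipping):
  'window' -> in reference (ref count 1, used 1/1) -> match (matches: 1)
  'quiet' -> in reference (ref count 1, used 1/1) -> match (matches: 2)
  'writes' -> in reference (ref count 1, used 1/1) -> match (matches: 3)
  'quiet' -> ref count 1 already used up (1/1) -> clipped, no match (matches: 3)
  'desert' -> in reference (ref count 3, used 1/3) -> match (matches: 4)
  'quiet' -> ref count 1 already used up (1/1) -> clipped, no match (matches: 4)
  'jumps' -> in reference (ref count 1, used 1/1) -> match (matches: 5)
Clipped matches: 5, Candidate length: 7
Precision = 5/7

5/7


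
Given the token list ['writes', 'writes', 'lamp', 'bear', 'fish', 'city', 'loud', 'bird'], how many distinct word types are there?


Listing all tokens and tracking unique types:
  Token 1: 'writes' -> NEW (unique so far: 1)
  Token 2: 'writes' -> duplicate (unique so far: 1)
  Token 3: 'lamp' -> NEW (unique so far: 2)
  Token 4: 'bear' -> NEW (unique so far: 3)
  Token 5: 'fish' -> NEW (unique so far: 4)
  Token 6: 'city' -> NEW (unique so far: 5)
  Token 7: 'loud' -> NEW (unique so far: 6)
  Token 8: 'bird' -> NEW (unique so far: 7)
Unique types: ('bear', 'bird', 'city', 'fish', 'lamp', 'loud', 'writes')
Vocabulary size: 7

7


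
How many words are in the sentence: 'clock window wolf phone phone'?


Counting words by splitting on spaces:
  Word 1: 'clock'
  Word 2: 'window'
  Word 3: 'wolf'
  Word 4: 'phone'
  Word 5: 'phone'
Total words: 5

5


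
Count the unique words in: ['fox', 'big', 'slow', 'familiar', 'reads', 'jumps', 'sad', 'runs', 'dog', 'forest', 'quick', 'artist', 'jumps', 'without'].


Listing all tokens and tracking unique types:
  Token 1: 'fox' -> NEW (unique so far: 1)
  Token 2: 'big' -> NEW (unique so far: 2)
  Token 3: 'slow' -> NEW (unique so far: 3)
  Token 4: 'familiar' -> NEW (unique so far: 4)
  Token 5: 'reads' -> NEW (unique so far: 5)
  Token 6: 'jumps' -> NEW (unique so far: 6)
  Token 7: 'sad' -> NEW (unique so far: 7)
  Token 8: 'runs' -> NEW (unique so far: 8)
  Token 9: 'dog' -> NEW (unique so far: 9)
  Token 10: 'forest' -> NEW (unique so far: 10)
  Token 11: 'quick' -> NEW (unique so far: 11)
  Token 12: 'artist' -> NEW (unique so far: 12)
  Token 13: 'jumps' -> duplicate (unique so far: 12)
  Token 14: 'without' -> NEW (unique so far: 13)
Unique types: ('artist', 'big', 'dog', 'familiar', 'forest', 'fox', 'jumps', 'quick', 'reads', 'runs', 'sad', 'slow', 'without')
Vocabulary size: 13

13


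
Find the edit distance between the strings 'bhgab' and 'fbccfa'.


Building DP table for s1='bhgab' (len 5) and s2='fbccfa' (len 6):
       f  b  c  c  f  a
    0  1  2  3  4  5  6
  b 1  1  1  2  3  4  5
  h 2  2  2  2  3  4  5
  g 3  3  3  3  3  4  5
  a 4  4  4  4  4  4  4
  b 5  5  4  5  5  5  5
Edit distance = dp[5][6] = 5

5


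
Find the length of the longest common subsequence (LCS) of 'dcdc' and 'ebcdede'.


DP table for LCS of 'dcdc' and 'ebcdede':
       e  b  c  d  e  d  e
    0  0  0  0  0  0  0  0
  d 0  0  0  0  1  1  1  1
  c 0  0  0  1  1  1  1  1
  d 0  0  0  1  2  2  2  2
  c 0  0  0  1  2  2  2  2
LCS: 'dd'
LCS length = 2

2


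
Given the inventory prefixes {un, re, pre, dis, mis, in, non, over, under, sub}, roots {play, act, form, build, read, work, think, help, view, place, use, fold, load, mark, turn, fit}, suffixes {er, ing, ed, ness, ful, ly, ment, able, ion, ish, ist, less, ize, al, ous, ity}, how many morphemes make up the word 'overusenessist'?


Segmenting 'overusenessist' against the inventory:
  'over' -> prefix (morpheme 1)
  'use' -> root (morpheme 2)
  'ness' -> suffix (morpheme 3)
  'ist' -> suffix (morpheme 4)
Total morphemes: 4

4


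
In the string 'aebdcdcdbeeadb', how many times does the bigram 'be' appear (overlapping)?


Scanning 'aebdcdcdbeeadb' for bigram 'be':
  Position 0: 'ae' -> no
  Position 1: 'eb' -> no
  Position 2: 'bd' -> no
  Position 3: 'dc' -> no
  Position 4: 'cd' -> no
  Position 5: 'dc' -> no
  Position 6: 'cd' -> no
  Position 7: 'db' -> no
  Position 8: 'be' -> MATCH
  Position 9: 'ee' -> no
  Position 10: 'ea' -> no
  Position 11: 'ad' -> no
  Position 12: 'db' -> no
Total matches: 1

1


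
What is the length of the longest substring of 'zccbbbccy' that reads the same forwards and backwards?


Scanning 'zccbbbccy' for palindromic substrings.
Substring at positions 1-7: 'ccbbbcc'.
Check: reverse('ccbbbcc') = 'ccbbbcc' -> palindrome confirmed.
Neighbouring characters ('z' / 'y') break symmetry, so it cannot extend further.
No longer palindromic substring exists; longest length = 7

7


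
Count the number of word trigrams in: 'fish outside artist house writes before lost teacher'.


Word trigrams from [8] words:
  Trigram 1: (fish outside artist)
  Trigram 2: (outside artist house)
  Trigram 3: (artist house writes)
  Trigram 4: (house writes before)
  Trigram 5: (writes before lost)
  Trigram 6: (before lost teacher)
Total word trigrams: 8 - 2 = 6

6


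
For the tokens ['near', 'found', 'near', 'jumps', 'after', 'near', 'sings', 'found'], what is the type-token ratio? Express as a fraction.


Tokens: 8
Unique types: ('after', 'found', 'jumps', 'near', 'sings') = 5
TTR = 5/8
Already in lowest terms.

5/8


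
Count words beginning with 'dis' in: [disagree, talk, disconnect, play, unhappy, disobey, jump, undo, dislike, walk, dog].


Checking each word for prefix 'dis':
  'disagree' -> YES, starts with 'dis' (count: 1)
  'talk' -> no (count: 1)
  'disconnect' -> YES, starts with 'dis' (count: 2)
  'play' -> no (count: 2)
  'unhappy' -> no (count: 2)
  'disobey' -> YES, starts with 'dis' (count: 3)
  'jump' -> no (count: 3)
  'undo' -> no (count: 3)
  'dislike' -> YES, starts with 'dis' (count: 4)
  'walk' -> no (count: 4)
  'dog' -> no (count: 4)
Total with prefix 'dis': 4

4


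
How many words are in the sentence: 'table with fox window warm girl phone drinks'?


Counting words by splitting on spaces:
  Word 1: 'table'
  Word 2: 'with'
  Word 3: 'fox'
  Word 4: 'window'
  Word 5: 'warm'
  Word 6: 'girl'
  Word 7: 'phone'
  Word 8: 'drinks'
Total words: 8

8


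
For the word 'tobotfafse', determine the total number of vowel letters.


Scanning each character of 'tobotfafse':
  Position 1: 't' -> consonant (running count: 0)
  Position 2: 'o' -> vowel (running count: 1)
  Position 3: 'b' -> consonant (running count: 1)
  Position 4: 'o' -> vowel (running count: 2)
  Position 5: 't' -> consonant (running count: 2)
  Position 6: 'f' -> consonant (running count: 2)
  Position 7: 'a' -> vowel (running count: 3)
  Position 8: 'f' -> consonant (running count: 3)
  Position 9: 's' -> consonant (running count: 3)
  Position 10: 'e' -> vowel (running count: 4)
Total vowels: 4

4


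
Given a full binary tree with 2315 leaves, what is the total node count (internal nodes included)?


Leaf nodes (terminals): 2315
Internal nodes = n - 1 = 2315 - 1 = 2314
Total = leaves + internal = 2315 + 2314 = 4629

4629


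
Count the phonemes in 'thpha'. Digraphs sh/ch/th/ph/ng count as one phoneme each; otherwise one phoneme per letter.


Parsing 'thpha' greedily, digraphs first:
  'th' -> digraph (1 consonant phoneme) (phonemes so far: 1)
  'ph' -> digraph (1 consonant phoneme) (phonemes so far: 2)
  'a' -> vowel phoneme (phonemes so far: 3)
Total phonemes: 3

3


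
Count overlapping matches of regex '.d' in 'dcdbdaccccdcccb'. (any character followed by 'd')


Pattern: .d means any character followed by 'd'.
Scanning 'dcdbdaccccdcccb' position-by-position:
  Pos 0: window 'dc' -> no
  Pos 1: window 'cd' -> MATCH
  Pos 2: window 'db' -> no
  Pos 3: window 'bd' -> MATCH
  Pos 4: window 'da' -> no
  Pos 5: window 'ac' -> no
  Pos 6: window 'cc' -> no
  Pos 7: window 'cc' -> no
  Pos 8: window 'cc' -> no
  Pos 9: window 'cd' -> MATCH
  Pos 10: window 'dc' -> no
  Pos 11: window 'cc' -> no
  Pos 12: window 'cc' -> no
  Pos 13: window 'cb' -> no
  Pos 14: window 'b' -> no
Total matches: 3

3


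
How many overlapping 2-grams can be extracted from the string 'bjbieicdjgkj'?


String 'bjbieicdjgkj' has length L = 12.
Number of overlapping n-grams = L - n + 1
Substituting: 12 - 2 + 1 = 11

11


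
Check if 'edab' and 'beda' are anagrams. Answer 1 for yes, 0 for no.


Sort characters of 'edab': 'abde'
Sort characters of 'beda': 'abde'
Sorted forms match -> they ARE anagrams
Result: 1

1


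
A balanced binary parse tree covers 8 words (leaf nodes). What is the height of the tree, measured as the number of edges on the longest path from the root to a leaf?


In a balanced binary tree with n leaves the deepest leaf is ceil(log2(n)) edges below the root.
log2(8) = 3.0000
ceil(3.0000) = 3
height (edges) = 3

3


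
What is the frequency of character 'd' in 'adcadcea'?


Scanning 'adcadcea' for 'd':
  Position 1: 'd' -> MATCH (count: 1)
  Position 4: 'd' -> MATCH (count: 2)
Total occurrences of 'd': 2

2


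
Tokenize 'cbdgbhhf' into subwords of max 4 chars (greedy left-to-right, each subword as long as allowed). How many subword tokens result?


'cbdgbhhf' has 8 characters.
Chunking with max size 4:
  Chunk 1: 'cbdg' (positions 0-3)
  Chunk 2: 'bhhf' (positions 4-7)
Total chunks: ceil(8 / 4) = 2

2


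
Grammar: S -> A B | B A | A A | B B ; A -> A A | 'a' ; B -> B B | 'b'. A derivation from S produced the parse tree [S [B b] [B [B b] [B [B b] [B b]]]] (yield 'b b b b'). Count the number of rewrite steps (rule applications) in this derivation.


Every bracketed nonterminal node [X ...] in the tree is produced by exactly one rule application.
Reading the tree off as a leftmost derivation:
  Step 1: S  =>  B B   (applied S -> B B)
  Step 2: B B  =>  b B   (applied B -> b)
  Step 3: b B  =>  b B B   (applied B -> B B)
  Step 4: b B B  =>  b b B   (applied B -> b)
  Step 5: b b B  =>  b b B B   (applied B -> B B)
  Step 6: b b B B  =>  b b b B   (applied B -> b)
  Step 7: b b b B  =>  b b b b   (applied B -> b)
Final yield: b b b b
Total rewrite steps: 7

7


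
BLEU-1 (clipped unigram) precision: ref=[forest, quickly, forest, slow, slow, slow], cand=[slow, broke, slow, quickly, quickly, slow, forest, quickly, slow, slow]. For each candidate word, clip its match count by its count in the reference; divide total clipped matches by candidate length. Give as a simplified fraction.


Reference word counts: {'forest': 2, 'quickly': 1, 'slow': 3}
Checking each candidate word (with clipping):
  'slow' -> in reference (ref count 3, used 1/3) -> match (matches: 1)
  'broke' -> not in reference -> no match (matches: 1)
  'slow' -> in reference (ref count 3, used 2/3) -> match (matches: 2)
  'quickly' -> in reference (ref count 1, used 1/1) -> match (matches: 3)
  'quickly' -> ref count 1 already used up (1/1) -> clipped, no match (matches: 3)
  'slow' -> in reference (ref count 3, used 3/3) -> match (matches: 4)
  'forest' -> in reference (ref count 2, used 1/2) -> match (matches: 5)
  'quickly' -> ref count 1 already used up (1/1) -> clipped, no match (matches: 5)
  'slow' -> ref count 3 already used up (3/3) -> clipped, no match (matches: 5)
  'slow' -> ref count 3 already used up (3/3) -> clipped, no match (matches: 5)
Clipped matches: 5, Candidate length: 10
Precision = 5/10 = 1/2

1/2


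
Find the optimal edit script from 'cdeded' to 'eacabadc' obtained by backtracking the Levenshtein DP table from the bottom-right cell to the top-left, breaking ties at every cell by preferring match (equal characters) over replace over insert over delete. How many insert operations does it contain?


Edit distance = 7. Backtracking from cell (6, 8) with preference match > replace > insert > delete,
then listing the resulting alignment 'cdeded' -> 'eacabadc' left to right:
  Step 1: insert 'e' [insertion #1]
  Step 2: insert 'a' [insertion #2]
  Step 3: keep 'c'
  Step 4: replace d->a
  Step 5: replace e->b
  Step 6: replace d->a
  Step 7: replace e->d
  Step 8: replace d->c
Total insertions: 2

2


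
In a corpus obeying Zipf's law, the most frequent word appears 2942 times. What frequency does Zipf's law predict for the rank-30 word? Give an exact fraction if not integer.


Zipf's law: freq(rank) = f1 / rank
f1 = 2942, rank = 30
freq = 2942 / 30
GCD(2942, 30) = 2
Simplified: 1471/15

1471/15


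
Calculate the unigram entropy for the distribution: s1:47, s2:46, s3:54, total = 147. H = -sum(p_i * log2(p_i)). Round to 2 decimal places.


Computing entropy H = -sum(p_i * log2(p_i)):
  s1: p = 47/147 = 0.3197, -p*log2(p) = 0.5260
  s2: p = 46/147 = 0.3129, -p*log2(p) = 0.5245
  s3: p = 54/147 = 0.3673, -p*log2(p) = 0.5307
H = sum of terms = 1.5812
Rounded to 2 decimals: 1.58

1.58


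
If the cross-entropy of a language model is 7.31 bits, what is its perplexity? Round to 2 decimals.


Perplexity formula: PP = 2^H
H = 7.31
PP = 2^7.31
Decompose: 2^7.31 = 2^7 * 2^0.31
2^7 = 128, 2^0.31 ~ 1.2397077
PP ~ 128 * 1.2397077 = 158.6825856
Rounded to 2 decimals: 158.68

158.68


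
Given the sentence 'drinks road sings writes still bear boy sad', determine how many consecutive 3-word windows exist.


Word trigrams from [8] words:
  Trigram 1: (drinks road sings)
  Trigram 2: (road sings writes)
  Trigram 3: (sings writes still)
  Trigram 4: (writes still bear)
  Trigram 5: (still bear boy)
  Trigram 6: (bear boy sad)
Total word trigrams: 8 - 2 = 6

6


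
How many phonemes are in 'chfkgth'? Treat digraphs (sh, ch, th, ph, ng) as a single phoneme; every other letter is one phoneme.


Parsing 'chfkgth' greedily, digraphs first:
  'ch' -> digraph (1 consonant phoneme) (phonemes so far: 1)
  'f' -> consonant phoneme (phonemes so far: 2)
  'k' -> consonant phoneme (phonemes so far: 3)
  'g' -> consonant phoneme (phonemes so far: 4)
  'th' -> digraph (1 consonant phoneme) (phonemes so far: 5)
Total phonemes: 5

5


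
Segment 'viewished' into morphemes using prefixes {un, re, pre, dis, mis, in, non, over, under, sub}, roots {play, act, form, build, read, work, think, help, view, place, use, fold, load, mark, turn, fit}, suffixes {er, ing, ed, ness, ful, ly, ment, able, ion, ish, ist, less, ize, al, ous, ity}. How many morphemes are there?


Segmenting 'viewished' against the inventory:
  'view' -> root (morpheme 1)
  'ish' -> suffix (morpheme 2)
  'ed' -> suffix (morpheme 3)
Total morphemes: 3

3


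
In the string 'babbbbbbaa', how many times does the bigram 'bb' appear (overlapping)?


Scanning 'babbbbbbaa' for bigram 'bb':
  Position 0: 'ba' -> no
  Position 1: 'ab' -> no
  Position 2: 'bb' -> MATCH
  Position 3: 'bb' -> MATCH
  Position 4: 'bb' -> MATCH
  Position 5: 'bb' -> MATCH
  Position 6: 'bb' -> MATCH
  Position 7: 'ba' -> no
  Position 8: 'aa' -> no
Total matches: 5

5


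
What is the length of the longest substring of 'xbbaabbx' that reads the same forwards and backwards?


Scanning 'xbbaabbx' for palindromic substrings.
Substring at positions 0-7: 'xbbaabbx'.
Check: reverse('xbbaabbx') = 'xbbaabbx' -> palindrome confirmed.
No longer palindromic substring exists; longest length = 8

8


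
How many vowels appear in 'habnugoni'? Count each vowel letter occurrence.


Scanning each character of 'habnugoni':
  Position 1: 'h' -> consonant (running count: 0)
  Position 2: 'a' -> vowel (running count: 1)
  Position 3: 'b' -> consonant (running count: 1)
  Position 4: 'n' -> consonant (running count: 1)
  Position 5: 'u' -> vowel (running count: 2)
  Position 6: 'g' -> consonant (running count: 2)
  Position 7: 'o' -> vowel (running count: 3)
  Position 8: 'n' -> consonant (running count: 3)
  Position 9: 'i' -> vowel (running count: 4)
Total vowels: 4

4


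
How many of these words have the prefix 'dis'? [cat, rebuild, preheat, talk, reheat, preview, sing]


Checking each word for prefix 'dis':
  'cat' -> no (count: 0)
  'rebuild' -> no (count: 0)
  'preheat' -> no (count: 0)
  'talk' -> no (count: 0)
  'reheat' -> no (count: 0)
  'preview' -> no (count: 0)
  'sing' -> no (count: 0)
Total with prefix 'dis': 0

0


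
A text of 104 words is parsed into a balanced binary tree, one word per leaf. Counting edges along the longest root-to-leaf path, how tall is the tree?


In a balanced binary tree with n leaves the deepest leaf is ceil(log2(n)) edges below the root.
log2(104) = 6.7004
ceil(6.7004) = 7
height (edges) = 7

7


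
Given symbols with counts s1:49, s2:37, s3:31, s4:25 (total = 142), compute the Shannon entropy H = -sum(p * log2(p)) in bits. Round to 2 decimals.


Computing entropy H = -sum(p_i * log2(p_i)):
  s1: p = 49/142 = 0.3451, -p*log2(p) = 0.5297
  s2: p = 37/142 = 0.2606, -p*log2(p) = 0.5056
  s3: p = 31/142 = 0.2183, -p*log2(p) = 0.4793
  s4: p = 25/142 = 0.1761, -p*log2(p) = 0.4412
H = sum of terms = 1.9558
Rounded to 2 decimals: 1.96

1.96


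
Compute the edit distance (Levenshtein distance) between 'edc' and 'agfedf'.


Building DP table for s1='edc' (len 3) and s2='agfedf' (len 6):
       a  g  f  e  d  f
    0  1  2  3  4  5  6
  e 1  1  2  3  3  4  5
  d 2  2  2  3  4  3  4
  c 3  3  3  3  4  4  4
Edit distance = dp[3][6] = 4

4


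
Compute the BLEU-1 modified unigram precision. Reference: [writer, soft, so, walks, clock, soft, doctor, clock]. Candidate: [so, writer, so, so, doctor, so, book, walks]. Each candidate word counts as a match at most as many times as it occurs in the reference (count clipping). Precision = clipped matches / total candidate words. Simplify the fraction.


Reference word counts: {'clock': 2, 'doctor': 1, 'so': 1, 'soft': 2, 'walks': 1, 'writer': 1}
Checking each candidate word (with clipping):
  'so' -> in reference (ref count 1, used 1/1) -> match (matches: 1)
  'writer' -> in reference (ref count 1, used 1/1) -> match (matches: 2)
  'so' -> ref count 1 already used up (1/1) -> clipped, no match (matches: 2)
  'so' -> ref count 1 already used up (1/1) -> clipped, no match (matches: 2)
  'doctor' -> in reference (ref count 1, used 1/1) -> match (matches: 3)
  'so' -> ref count 1 already used up (1/1) -> clipped, no match (matches: 3)
  'book' -> not in reference -> no match (matches: 3)
  'walks' -> in reference (ref count 1, used 1/1) -> match (matches: 4)
Clipped matches: 4, Candidate length: 8
Precision = 4/8 = 1/2

1/2


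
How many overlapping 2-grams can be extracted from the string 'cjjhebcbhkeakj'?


String 'cjjhebcbhkeakj' has length L = 14.
Number of overlapping n-grams = L - n + 1
Substituting: 14 - 2 + 1 = 13

13


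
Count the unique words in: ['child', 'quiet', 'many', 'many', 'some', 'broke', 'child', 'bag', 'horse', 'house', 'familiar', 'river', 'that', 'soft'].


Listing all tokens and tracking unique types:
  Token 1: 'child' -> NEW (unique so far: 1)
  Token 2: 'quiet' -> NEW (unique so far: 2)
  Token 3: 'many' -> NEW (unique so far: 3)
  Token 4: 'many' -> duplicate (unique so far: 3)
  Token 5: 'some' -> NEW (unique so far: 4)
  Token 6: 'broke' -> NEW (unique so far: 5)
  Token 7: 'child' -> duplicate (unique so far: 5)
  Token 8: 'bag' -> NEW (unique so far: 6)
  Token 9: 'horse' -> NEW (unique so far: 7)
  Token 10: 'house' -> NEW (unique so far: 8)
  Token 11: 'familiar' -> NEW (unique so far: 9)
  Token 12: 'river' -> NEW (unique so far: 10)
  Token 13: 'that' -> NEW (unique so far: 11)
  Token 14: 'soft' -> NEW (unique so far: 12)
Unique types: ('bag', 'broke', 'child', 'familiar', 'horse', 'house', 'many', 'quiet', 'river', 'soft', 'some', 'that')
Vocabulary size: 12

12
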